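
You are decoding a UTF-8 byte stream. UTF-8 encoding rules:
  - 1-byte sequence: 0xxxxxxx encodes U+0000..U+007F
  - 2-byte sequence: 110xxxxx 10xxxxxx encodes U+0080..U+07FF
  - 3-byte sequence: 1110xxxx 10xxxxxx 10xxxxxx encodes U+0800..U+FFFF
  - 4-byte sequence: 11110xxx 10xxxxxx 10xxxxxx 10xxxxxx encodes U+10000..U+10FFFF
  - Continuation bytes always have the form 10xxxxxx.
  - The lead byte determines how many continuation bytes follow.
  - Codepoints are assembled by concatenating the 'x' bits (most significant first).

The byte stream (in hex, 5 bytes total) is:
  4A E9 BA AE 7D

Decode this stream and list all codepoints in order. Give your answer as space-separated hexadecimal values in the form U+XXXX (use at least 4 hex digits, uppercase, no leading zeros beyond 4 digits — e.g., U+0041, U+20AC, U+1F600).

Byte[0]=4A: 1-byte ASCII. cp=U+004A
Byte[1]=E9: 3-byte lead, need 2 cont bytes. acc=0x9
Byte[2]=BA: continuation. acc=(acc<<6)|0x3A=0x27A
Byte[3]=AE: continuation. acc=(acc<<6)|0x2E=0x9EAE
Completed: cp=U+9EAE (starts at byte 1)
Byte[4]=7D: 1-byte ASCII. cp=U+007D

Answer: U+004A U+9EAE U+007D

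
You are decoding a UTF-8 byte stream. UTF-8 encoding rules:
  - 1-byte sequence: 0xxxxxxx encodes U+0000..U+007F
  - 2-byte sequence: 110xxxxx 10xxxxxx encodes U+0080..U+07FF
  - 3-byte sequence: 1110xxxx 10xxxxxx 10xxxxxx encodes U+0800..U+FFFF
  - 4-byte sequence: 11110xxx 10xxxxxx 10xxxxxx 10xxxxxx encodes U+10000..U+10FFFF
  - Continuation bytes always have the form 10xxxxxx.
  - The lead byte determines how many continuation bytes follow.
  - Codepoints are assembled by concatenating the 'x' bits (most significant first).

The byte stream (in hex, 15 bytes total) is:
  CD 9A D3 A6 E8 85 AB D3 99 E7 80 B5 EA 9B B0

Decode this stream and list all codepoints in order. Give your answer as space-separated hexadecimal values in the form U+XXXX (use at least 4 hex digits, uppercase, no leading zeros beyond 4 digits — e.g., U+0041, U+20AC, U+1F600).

Answer: U+035A U+04E6 U+816B U+04D9 U+7035 U+A6F0

Derivation:
Byte[0]=CD: 2-byte lead, need 1 cont bytes. acc=0xD
Byte[1]=9A: continuation. acc=(acc<<6)|0x1A=0x35A
Completed: cp=U+035A (starts at byte 0)
Byte[2]=D3: 2-byte lead, need 1 cont bytes. acc=0x13
Byte[3]=A6: continuation. acc=(acc<<6)|0x26=0x4E6
Completed: cp=U+04E6 (starts at byte 2)
Byte[4]=E8: 3-byte lead, need 2 cont bytes. acc=0x8
Byte[5]=85: continuation. acc=(acc<<6)|0x05=0x205
Byte[6]=AB: continuation. acc=(acc<<6)|0x2B=0x816B
Completed: cp=U+816B (starts at byte 4)
Byte[7]=D3: 2-byte lead, need 1 cont bytes. acc=0x13
Byte[8]=99: continuation. acc=(acc<<6)|0x19=0x4D9
Completed: cp=U+04D9 (starts at byte 7)
Byte[9]=E7: 3-byte lead, need 2 cont bytes. acc=0x7
Byte[10]=80: continuation. acc=(acc<<6)|0x00=0x1C0
Byte[11]=B5: continuation. acc=(acc<<6)|0x35=0x7035
Completed: cp=U+7035 (starts at byte 9)
Byte[12]=EA: 3-byte lead, need 2 cont bytes. acc=0xA
Byte[13]=9B: continuation. acc=(acc<<6)|0x1B=0x29B
Byte[14]=B0: continuation. acc=(acc<<6)|0x30=0xA6F0
Completed: cp=U+A6F0 (starts at byte 12)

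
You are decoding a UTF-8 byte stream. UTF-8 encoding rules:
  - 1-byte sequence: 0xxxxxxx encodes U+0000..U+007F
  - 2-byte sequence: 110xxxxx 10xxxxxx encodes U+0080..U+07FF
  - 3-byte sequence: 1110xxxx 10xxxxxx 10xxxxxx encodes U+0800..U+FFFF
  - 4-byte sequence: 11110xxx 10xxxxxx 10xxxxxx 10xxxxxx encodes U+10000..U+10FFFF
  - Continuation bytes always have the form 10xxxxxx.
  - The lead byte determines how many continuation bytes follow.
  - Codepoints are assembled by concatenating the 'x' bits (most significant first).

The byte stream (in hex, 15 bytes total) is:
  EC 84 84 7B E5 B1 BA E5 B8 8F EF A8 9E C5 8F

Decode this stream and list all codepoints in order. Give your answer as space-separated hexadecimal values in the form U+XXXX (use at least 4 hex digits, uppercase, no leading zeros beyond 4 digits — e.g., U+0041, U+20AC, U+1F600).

Answer: U+C104 U+007B U+5C7A U+5E0F U+FA1E U+014F

Derivation:
Byte[0]=EC: 3-byte lead, need 2 cont bytes. acc=0xC
Byte[1]=84: continuation. acc=(acc<<6)|0x04=0x304
Byte[2]=84: continuation. acc=(acc<<6)|0x04=0xC104
Completed: cp=U+C104 (starts at byte 0)
Byte[3]=7B: 1-byte ASCII. cp=U+007B
Byte[4]=E5: 3-byte lead, need 2 cont bytes. acc=0x5
Byte[5]=B1: continuation. acc=(acc<<6)|0x31=0x171
Byte[6]=BA: continuation. acc=(acc<<6)|0x3A=0x5C7A
Completed: cp=U+5C7A (starts at byte 4)
Byte[7]=E5: 3-byte lead, need 2 cont bytes. acc=0x5
Byte[8]=B8: continuation. acc=(acc<<6)|0x38=0x178
Byte[9]=8F: continuation. acc=(acc<<6)|0x0F=0x5E0F
Completed: cp=U+5E0F (starts at byte 7)
Byte[10]=EF: 3-byte lead, need 2 cont bytes. acc=0xF
Byte[11]=A8: continuation. acc=(acc<<6)|0x28=0x3E8
Byte[12]=9E: continuation. acc=(acc<<6)|0x1E=0xFA1E
Completed: cp=U+FA1E (starts at byte 10)
Byte[13]=C5: 2-byte lead, need 1 cont bytes. acc=0x5
Byte[14]=8F: continuation. acc=(acc<<6)|0x0F=0x14F
Completed: cp=U+014F (starts at byte 13)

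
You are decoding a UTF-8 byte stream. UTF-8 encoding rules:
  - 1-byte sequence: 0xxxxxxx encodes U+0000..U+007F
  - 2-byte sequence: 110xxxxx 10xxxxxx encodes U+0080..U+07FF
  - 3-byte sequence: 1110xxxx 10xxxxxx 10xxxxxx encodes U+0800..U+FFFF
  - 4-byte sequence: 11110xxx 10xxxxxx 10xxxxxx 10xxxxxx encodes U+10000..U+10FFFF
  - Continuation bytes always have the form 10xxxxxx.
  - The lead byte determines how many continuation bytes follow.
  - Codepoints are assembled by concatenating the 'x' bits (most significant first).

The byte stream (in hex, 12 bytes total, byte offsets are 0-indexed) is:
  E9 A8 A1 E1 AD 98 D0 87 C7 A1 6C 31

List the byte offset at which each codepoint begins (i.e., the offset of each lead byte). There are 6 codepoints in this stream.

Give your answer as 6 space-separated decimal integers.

Byte[0]=E9: 3-byte lead, need 2 cont bytes. acc=0x9
Byte[1]=A8: continuation. acc=(acc<<6)|0x28=0x268
Byte[2]=A1: continuation. acc=(acc<<6)|0x21=0x9A21
Completed: cp=U+9A21 (starts at byte 0)
Byte[3]=E1: 3-byte lead, need 2 cont bytes. acc=0x1
Byte[4]=AD: continuation. acc=(acc<<6)|0x2D=0x6D
Byte[5]=98: continuation. acc=(acc<<6)|0x18=0x1B58
Completed: cp=U+1B58 (starts at byte 3)
Byte[6]=D0: 2-byte lead, need 1 cont bytes. acc=0x10
Byte[7]=87: continuation. acc=(acc<<6)|0x07=0x407
Completed: cp=U+0407 (starts at byte 6)
Byte[8]=C7: 2-byte lead, need 1 cont bytes. acc=0x7
Byte[9]=A1: continuation. acc=(acc<<6)|0x21=0x1E1
Completed: cp=U+01E1 (starts at byte 8)
Byte[10]=6C: 1-byte ASCII. cp=U+006C
Byte[11]=31: 1-byte ASCII. cp=U+0031

Answer: 0 3 6 8 10 11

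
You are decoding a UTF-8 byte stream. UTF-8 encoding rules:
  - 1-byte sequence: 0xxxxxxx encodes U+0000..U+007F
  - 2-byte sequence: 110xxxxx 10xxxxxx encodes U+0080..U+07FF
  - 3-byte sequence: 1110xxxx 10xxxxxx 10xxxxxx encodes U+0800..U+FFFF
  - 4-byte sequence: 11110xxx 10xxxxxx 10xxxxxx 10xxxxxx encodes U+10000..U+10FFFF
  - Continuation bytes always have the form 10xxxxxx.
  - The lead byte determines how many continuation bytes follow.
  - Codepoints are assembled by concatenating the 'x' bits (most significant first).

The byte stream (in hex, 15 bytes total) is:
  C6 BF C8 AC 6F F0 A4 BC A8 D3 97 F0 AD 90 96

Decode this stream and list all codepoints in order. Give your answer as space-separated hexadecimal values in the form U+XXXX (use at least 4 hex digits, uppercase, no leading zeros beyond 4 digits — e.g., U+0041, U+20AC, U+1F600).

Byte[0]=C6: 2-byte lead, need 1 cont bytes. acc=0x6
Byte[1]=BF: continuation. acc=(acc<<6)|0x3F=0x1BF
Completed: cp=U+01BF (starts at byte 0)
Byte[2]=C8: 2-byte lead, need 1 cont bytes. acc=0x8
Byte[3]=AC: continuation. acc=(acc<<6)|0x2C=0x22C
Completed: cp=U+022C (starts at byte 2)
Byte[4]=6F: 1-byte ASCII. cp=U+006F
Byte[5]=F0: 4-byte lead, need 3 cont bytes. acc=0x0
Byte[6]=A4: continuation. acc=(acc<<6)|0x24=0x24
Byte[7]=BC: continuation. acc=(acc<<6)|0x3C=0x93C
Byte[8]=A8: continuation. acc=(acc<<6)|0x28=0x24F28
Completed: cp=U+24F28 (starts at byte 5)
Byte[9]=D3: 2-byte lead, need 1 cont bytes. acc=0x13
Byte[10]=97: continuation. acc=(acc<<6)|0x17=0x4D7
Completed: cp=U+04D7 (starts at byte 9)
Byte[11]=F0: 4-byte lead, need 3 cont bytes. acc=0x0
Byte[12]=AD: continuation. acc=(acc<<6)|0x2D=0x2D
Byte[13]=90: continuation. acc=(acc<<6)|0x10=0xB50
Byte[14]=96: continuation. acc=(acc<<6)|0x16=0x2D416
Completed: cp=U+2D416 (starts at byte 11)

Answer: U+01BF U+022C U+006F U+24F28 U+04D7 U+2D416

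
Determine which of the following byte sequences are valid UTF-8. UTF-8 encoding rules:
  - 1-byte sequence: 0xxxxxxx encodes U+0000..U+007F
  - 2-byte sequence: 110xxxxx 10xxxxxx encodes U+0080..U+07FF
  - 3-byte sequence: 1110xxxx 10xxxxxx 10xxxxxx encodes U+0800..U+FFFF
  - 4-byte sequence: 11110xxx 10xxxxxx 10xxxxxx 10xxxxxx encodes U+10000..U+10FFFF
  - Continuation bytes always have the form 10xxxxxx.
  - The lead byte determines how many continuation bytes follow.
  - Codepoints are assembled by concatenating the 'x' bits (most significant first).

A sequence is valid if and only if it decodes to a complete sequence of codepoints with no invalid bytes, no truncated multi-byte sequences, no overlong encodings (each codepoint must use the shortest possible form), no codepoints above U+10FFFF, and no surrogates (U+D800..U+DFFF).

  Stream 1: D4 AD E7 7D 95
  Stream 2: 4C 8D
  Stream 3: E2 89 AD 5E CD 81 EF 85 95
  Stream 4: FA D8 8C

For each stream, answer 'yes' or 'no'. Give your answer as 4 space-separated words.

Answer: no no yes no

Derivation:
Stream 1: error at byte offset 3. INVALID
Stream 2: error at byte offset 1. INVALID
Stream 3: decodes cleanly. VALID
Stream 4: error at byte offset 0. INVALID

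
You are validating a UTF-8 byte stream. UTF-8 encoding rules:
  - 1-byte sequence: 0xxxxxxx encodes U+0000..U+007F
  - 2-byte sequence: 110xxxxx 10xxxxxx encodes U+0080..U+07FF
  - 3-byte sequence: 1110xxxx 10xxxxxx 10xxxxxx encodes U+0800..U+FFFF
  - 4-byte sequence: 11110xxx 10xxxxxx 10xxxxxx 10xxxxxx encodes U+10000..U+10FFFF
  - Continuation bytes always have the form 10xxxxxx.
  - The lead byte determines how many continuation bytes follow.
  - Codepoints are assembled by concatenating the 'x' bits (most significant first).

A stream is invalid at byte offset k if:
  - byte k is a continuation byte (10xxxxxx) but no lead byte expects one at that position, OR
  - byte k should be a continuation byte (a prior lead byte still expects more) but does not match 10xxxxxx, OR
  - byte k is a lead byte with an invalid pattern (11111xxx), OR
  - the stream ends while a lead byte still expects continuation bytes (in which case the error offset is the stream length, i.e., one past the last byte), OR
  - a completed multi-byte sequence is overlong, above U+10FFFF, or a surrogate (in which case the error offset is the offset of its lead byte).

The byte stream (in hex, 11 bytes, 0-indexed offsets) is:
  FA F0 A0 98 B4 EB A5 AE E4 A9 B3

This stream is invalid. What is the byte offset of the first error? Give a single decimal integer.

Answer: 0

Derivation:
Byte[0]=FA: INVALID lead byte (not 0xxx/110x/1110/11110)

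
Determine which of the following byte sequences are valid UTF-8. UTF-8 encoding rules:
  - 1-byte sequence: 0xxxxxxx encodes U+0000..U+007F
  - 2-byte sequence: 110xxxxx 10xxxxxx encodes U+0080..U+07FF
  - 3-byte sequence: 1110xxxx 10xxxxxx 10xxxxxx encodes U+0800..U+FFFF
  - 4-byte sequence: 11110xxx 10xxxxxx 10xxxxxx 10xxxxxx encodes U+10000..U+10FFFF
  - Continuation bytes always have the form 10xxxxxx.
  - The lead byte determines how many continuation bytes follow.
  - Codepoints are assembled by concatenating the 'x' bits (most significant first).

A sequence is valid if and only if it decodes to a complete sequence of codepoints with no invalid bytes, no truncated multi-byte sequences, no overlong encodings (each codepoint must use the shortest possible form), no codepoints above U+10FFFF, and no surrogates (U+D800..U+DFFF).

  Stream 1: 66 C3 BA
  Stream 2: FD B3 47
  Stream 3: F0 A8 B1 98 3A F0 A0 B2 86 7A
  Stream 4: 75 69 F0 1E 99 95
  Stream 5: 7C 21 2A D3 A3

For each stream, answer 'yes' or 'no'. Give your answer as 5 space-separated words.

Answer: yes no yes no yes

Derivation:
Stream 1: decodes cleanly. VALID
Stream 2: error at byte offset 0. INVALID
Stream 3: decodes cleanly. VALID
Stream 4: error at byte offset 3. INVALID
Stream 5: decodes cleanly. VALID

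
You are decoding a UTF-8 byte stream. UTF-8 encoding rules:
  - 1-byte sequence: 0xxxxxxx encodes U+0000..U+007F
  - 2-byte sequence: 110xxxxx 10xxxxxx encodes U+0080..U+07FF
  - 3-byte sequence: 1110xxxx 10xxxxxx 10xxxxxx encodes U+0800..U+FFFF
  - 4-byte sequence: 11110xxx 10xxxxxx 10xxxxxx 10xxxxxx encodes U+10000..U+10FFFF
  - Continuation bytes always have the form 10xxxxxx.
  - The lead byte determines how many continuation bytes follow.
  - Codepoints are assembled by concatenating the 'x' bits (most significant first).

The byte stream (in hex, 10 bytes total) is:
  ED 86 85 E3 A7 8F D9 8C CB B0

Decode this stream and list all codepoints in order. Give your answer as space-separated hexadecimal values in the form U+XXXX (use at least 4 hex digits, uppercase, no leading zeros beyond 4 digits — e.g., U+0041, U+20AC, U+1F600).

Byte[0]=ED: 3-byte lead, need 2 cont bytes. acc=0xD
Byte[1]=86: continuation. acc=(acc<<6)|0x06=0x346
Byte[2]=85: continuation. acc=(acc<<6)|0x05=0xD185
Completed: cp=U+D185 (starts at byte 0)
Byte[3]=E3: 3-byte lead, need 2 cont bytes. acc=0x3
Byte[4]=A7: continuation. acc=(acc<<6)|0x27=0xE7
Byte[5]=8F: continuation. acc=(acc<<6)|0x0F=0x39CF
Completed: cp=U+39CF (starts at byte 3)
Byte[6]=D9: 2-byte lead, need 1 cont bytes. acc=0x19
Byte[7]=8C: continuation. acc=(acc<<6)|0x0C=0x64C
Completed: cp=U+064C (starts at byte 6)
Byte[8]=CB: 2-byte lead, need 1 cont bytes. acc=0xB
Byte[9]=B0: continuation. acc=(acc<<6)|0x30=0x2F0
Completed: cp=U+02F0 (starts at byte 8)

Answer: U+D185 U+39CF U+064C U+02F0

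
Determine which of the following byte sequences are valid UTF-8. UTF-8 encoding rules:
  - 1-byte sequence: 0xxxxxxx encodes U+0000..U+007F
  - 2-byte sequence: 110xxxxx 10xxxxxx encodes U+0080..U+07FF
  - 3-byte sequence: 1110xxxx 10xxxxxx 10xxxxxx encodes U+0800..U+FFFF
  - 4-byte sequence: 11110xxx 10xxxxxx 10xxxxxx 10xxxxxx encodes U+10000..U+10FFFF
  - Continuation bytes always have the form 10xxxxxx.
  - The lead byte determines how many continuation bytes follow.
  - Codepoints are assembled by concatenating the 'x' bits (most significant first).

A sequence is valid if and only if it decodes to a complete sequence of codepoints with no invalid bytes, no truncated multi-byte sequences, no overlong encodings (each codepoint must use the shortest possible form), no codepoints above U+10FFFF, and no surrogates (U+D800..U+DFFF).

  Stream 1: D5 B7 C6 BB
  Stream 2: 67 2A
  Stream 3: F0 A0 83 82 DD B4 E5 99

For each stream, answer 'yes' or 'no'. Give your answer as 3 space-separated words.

Answer: yes yes no

Derivation:
Stream 1: decodes cleanly. VALID
Stream 2: decodes cleanly. VALID
Stream 3: error at byte offset 8. INVALID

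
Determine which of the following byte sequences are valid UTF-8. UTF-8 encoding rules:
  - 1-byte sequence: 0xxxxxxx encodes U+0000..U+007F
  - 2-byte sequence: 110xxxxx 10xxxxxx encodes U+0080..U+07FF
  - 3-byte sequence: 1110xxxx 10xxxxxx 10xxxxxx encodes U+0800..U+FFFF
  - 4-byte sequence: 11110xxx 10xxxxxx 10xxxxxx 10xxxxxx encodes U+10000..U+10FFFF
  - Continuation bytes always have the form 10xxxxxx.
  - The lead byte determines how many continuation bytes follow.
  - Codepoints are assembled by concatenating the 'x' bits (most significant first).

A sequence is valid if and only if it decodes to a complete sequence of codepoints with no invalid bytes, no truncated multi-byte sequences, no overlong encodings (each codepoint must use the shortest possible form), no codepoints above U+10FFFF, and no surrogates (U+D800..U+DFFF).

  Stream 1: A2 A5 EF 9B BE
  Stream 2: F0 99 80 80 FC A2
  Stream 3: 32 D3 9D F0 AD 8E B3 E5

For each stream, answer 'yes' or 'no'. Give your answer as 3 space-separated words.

Answer: no no no

Derivation:
Stream 1: error at byte offset 0. INVALID
Stream 2: error at byte offset 4. INVALID
Stream 3: error at byte offset 8. INVALID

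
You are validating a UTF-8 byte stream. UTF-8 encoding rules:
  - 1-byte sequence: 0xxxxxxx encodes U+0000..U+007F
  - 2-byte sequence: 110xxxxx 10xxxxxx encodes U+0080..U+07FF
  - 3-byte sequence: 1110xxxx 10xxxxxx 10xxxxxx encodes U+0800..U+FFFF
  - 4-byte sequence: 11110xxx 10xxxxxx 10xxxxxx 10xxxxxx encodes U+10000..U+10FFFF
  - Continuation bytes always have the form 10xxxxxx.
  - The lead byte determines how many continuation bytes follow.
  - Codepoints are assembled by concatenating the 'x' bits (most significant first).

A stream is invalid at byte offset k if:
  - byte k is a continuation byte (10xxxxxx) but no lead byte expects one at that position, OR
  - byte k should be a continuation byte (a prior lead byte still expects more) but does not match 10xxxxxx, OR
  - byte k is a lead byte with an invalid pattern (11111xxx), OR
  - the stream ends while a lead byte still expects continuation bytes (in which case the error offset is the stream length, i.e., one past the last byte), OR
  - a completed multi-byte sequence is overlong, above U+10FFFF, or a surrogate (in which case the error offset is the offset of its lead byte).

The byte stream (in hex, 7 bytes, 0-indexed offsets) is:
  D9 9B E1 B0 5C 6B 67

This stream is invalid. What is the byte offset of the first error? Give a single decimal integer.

Answer: 4

Derivation:
Byte[0]=D9: 2-byte lead, need 1 cont bytes. acc=0x19
Byte[1]=9B: continuation. acc=(acc<<6)|0x1B=0x65B
Completed: cp=U+065B (starts at byte 0)
Byte[2]=E1: 3-byte lead, need 2 cont bytes. acc=0x1
Byte[3]=B0: continuation. acc=(acc<<6)|0x30=0x70
Byte[4]=5C: expected 10xxxxxx continuation. INVALID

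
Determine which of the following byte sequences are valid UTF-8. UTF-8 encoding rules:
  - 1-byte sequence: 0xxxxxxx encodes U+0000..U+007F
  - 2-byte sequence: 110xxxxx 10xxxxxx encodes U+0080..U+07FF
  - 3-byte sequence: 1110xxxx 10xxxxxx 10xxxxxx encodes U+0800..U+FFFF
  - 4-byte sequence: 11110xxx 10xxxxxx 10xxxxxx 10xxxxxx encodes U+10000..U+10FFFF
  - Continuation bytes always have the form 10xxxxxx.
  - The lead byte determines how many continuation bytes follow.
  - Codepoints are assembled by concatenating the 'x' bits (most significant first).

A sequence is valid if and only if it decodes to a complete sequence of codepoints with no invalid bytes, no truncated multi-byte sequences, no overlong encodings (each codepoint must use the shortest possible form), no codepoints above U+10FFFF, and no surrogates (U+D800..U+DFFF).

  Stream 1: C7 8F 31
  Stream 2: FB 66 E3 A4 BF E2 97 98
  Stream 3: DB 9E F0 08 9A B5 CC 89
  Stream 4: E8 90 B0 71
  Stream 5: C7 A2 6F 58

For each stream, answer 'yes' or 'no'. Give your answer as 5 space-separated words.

Stream 1: decodes cleanly. VALID
Stream 2: error at byte offset 0. INVALID
Stream 3: error at byte offset 3. INVALID
Stream 4: decodes cleanly. VALID
Stream 5: decodes cleanly. VALID

Answer: yes no no yes yes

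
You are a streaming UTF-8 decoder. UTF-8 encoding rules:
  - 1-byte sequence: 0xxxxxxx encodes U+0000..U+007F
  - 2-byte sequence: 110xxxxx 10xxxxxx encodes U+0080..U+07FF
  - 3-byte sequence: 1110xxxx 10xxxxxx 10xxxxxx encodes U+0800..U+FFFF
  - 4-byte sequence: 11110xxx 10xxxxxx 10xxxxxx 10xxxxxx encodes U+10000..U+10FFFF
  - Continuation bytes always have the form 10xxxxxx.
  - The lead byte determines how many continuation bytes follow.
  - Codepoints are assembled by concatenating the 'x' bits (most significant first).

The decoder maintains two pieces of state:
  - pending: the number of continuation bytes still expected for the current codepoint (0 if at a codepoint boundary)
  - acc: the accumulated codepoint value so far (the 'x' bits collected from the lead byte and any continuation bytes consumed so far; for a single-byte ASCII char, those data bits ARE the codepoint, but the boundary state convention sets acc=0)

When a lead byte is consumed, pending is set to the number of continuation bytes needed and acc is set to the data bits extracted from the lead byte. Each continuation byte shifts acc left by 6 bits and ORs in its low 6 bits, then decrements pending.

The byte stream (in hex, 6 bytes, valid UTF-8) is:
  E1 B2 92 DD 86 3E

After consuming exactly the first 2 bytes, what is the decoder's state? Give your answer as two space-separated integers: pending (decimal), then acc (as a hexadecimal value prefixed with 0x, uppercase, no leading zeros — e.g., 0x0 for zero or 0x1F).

Byte[0]=E1: 3-byte lead. pending=2, acc=0x1
Byte[1]=B2: continuation. acc=(acc<<6)|0x32=0x72, pending=1

Answer: 1 0x72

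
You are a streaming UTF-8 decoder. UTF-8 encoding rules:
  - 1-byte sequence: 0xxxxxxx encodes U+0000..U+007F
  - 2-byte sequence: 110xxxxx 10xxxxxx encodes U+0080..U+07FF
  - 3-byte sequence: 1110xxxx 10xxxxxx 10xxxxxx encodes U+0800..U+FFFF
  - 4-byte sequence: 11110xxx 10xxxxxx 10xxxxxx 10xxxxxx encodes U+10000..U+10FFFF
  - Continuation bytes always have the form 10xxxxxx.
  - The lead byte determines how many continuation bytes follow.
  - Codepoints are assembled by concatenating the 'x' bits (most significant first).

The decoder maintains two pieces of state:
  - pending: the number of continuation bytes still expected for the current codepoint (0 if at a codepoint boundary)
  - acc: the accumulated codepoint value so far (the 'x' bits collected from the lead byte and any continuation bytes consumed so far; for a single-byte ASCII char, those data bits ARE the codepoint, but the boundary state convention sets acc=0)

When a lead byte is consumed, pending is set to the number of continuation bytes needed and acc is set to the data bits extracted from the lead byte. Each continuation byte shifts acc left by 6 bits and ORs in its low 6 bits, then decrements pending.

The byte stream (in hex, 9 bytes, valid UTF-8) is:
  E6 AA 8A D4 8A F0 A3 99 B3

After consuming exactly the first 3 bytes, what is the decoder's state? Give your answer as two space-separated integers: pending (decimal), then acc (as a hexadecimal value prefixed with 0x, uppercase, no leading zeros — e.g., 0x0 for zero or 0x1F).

Answer: 0 0x6A8A

Derivation:
Byte[0]=E6: 3-byte lead. pending=2, acc=0x6
Byte[1]=AA: continuation. acc=(acc<<6)|0x2A=0x1AA, pending=1
Byte[2]=8A: continuation. acc=(acc<<6)|0x0A=0x6A8A, pending=0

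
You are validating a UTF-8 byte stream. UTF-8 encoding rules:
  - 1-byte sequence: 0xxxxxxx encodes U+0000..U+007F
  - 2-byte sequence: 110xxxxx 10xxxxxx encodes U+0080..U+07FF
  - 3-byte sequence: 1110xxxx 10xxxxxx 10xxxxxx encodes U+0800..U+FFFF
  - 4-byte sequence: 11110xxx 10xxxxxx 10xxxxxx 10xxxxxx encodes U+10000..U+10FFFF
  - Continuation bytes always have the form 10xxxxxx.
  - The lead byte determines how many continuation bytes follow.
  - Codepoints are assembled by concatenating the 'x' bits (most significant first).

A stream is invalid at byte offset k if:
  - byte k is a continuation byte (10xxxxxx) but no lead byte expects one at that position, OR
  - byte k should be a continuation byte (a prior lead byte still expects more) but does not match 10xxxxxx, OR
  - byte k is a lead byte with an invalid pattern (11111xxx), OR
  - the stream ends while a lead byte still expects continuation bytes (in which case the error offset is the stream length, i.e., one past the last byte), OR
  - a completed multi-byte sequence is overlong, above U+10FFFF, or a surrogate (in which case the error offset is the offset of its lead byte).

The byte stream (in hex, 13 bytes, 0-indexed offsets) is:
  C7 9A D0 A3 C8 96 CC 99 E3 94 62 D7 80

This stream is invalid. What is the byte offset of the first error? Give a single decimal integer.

Answer: 10

Derivation:
Byte[0]=C7: 2-byte lead, need 1 cont bytes. acc=0x7
Byte[1]=9A: continuation. acc=(acc<<6)|0x1A=0x1DA
Completed: cp=U+01DA (starts at byte 0)
Byte[2]=D0: 2-byte lead, need 1 cont bytes. acc=0x10
Byte[3]=A3: continuation. acc=(acc<<6)|0x23=0x423
Completed: cp=U+0423 (starts at byte 2)
Byte[4]=C8: 2-byte lead, need 1 cont bytes. acc=0x8
Byte[5]=96: continuation. acc=(acc<<6)|0x16=0x216
Completed: cp=U+0216 (starts at byte 4)
Byte[6]=CC: 2-byte lead, need 1 cont bytes. acc=0xC
Byte[7]=99: continuation. acc=(acc<<6)|0x19=0x319
Completed: cp=U+0319 (starts at byte 6)
Byte[8]=E3: 3-byte lead, need 2 cont bytes. acc=0x3
Byte[9]=94: continuation. acc=(acc<<6)|0x14=0xD4
Byte[10]=62: expected 10xxxxxx continuation. INVALID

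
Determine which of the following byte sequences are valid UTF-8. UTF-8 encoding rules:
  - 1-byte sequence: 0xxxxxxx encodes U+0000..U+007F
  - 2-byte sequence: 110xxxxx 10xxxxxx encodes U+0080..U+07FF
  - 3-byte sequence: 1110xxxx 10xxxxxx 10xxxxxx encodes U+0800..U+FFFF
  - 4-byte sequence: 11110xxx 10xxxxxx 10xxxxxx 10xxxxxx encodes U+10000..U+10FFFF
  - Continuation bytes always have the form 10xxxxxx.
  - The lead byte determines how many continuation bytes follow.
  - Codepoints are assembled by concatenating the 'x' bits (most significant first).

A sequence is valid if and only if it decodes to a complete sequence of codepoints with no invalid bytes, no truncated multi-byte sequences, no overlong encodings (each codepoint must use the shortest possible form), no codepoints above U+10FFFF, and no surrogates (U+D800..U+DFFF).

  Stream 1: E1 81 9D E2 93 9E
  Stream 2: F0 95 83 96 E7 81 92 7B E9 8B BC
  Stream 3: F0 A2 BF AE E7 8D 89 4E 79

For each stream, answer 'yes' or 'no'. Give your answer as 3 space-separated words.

Answer: yes yes yes

Derivation:
Stream 1: decodes cleanly. VALID
Stream 2: decodes cleanly. VALID
Stream 3: decodes cleanly. VALID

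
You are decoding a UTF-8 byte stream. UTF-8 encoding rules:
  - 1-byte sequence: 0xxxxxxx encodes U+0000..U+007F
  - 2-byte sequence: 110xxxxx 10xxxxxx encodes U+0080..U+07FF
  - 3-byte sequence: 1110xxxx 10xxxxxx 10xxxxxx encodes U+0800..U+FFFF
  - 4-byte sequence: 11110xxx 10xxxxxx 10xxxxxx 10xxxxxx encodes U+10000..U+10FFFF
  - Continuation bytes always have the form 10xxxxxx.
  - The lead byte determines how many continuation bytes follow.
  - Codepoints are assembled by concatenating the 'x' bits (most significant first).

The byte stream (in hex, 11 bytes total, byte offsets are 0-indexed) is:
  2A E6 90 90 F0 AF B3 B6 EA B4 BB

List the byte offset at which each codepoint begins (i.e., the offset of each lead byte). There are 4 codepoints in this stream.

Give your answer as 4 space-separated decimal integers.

Byte[0]=2A: 1-byte ASCII. cp=U+002A
Byte[1]=E6: 3-byte lead, need 2 cont bytes. acc=0x6
Byte[2]=90: continuation. acc=(acc<<6)|0x10=0x190
Byte[3]=90: continuation. acc=(acc<<6)|0x10=0x6410
Completed: cp=U+6410 (starts at byte 1)
Byte[4]=F0: 4-byte lead, need 3 cont bytes. acc=0x0
Byte[5]=AF: continuation. acc=(acc<<6)|0x2F=0x2F
Byte[6]=B3: continuation. acc=(acc<<6)|0x33=0xBF3
Byte[7]=B6: continuation. acc=(acc<<6)|0x36=0x2FCF6
Completed: cp=U+2FCF6 (starts at byte 4)
Byte[8]=EA: 3-byte lead, need 2 cont bytes. acc=0xA
Byte[9]=B4: continuation. acc=(acc<<6)|0x34=0x2B4
Byte[10]=BB: continuation. acc=(acc<<6)|0x3B=0xAD3B
Completed: cp=U+AD3B (starts at byte 8)

Answer: 0 1 4 8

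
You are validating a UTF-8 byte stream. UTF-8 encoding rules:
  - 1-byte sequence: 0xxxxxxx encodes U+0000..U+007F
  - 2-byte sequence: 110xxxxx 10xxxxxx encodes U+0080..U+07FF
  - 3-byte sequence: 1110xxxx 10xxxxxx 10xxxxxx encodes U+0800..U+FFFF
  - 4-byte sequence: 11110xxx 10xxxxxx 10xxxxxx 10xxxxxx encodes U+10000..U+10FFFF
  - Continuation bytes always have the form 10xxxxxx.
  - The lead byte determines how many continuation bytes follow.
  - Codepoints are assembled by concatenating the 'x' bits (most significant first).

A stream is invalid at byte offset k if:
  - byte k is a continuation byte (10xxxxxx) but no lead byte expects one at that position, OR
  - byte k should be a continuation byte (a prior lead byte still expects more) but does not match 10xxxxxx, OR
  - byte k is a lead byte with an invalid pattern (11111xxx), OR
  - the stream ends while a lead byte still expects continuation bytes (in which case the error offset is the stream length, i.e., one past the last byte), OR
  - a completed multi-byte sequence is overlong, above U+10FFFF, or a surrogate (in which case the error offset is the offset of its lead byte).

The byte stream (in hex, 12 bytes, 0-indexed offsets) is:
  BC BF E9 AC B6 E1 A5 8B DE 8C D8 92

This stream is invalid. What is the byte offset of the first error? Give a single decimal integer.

Answer: 0

Derivation:
Byte[0]=BC: INVALID lead byte (not 0xxx/110x/1110/11110)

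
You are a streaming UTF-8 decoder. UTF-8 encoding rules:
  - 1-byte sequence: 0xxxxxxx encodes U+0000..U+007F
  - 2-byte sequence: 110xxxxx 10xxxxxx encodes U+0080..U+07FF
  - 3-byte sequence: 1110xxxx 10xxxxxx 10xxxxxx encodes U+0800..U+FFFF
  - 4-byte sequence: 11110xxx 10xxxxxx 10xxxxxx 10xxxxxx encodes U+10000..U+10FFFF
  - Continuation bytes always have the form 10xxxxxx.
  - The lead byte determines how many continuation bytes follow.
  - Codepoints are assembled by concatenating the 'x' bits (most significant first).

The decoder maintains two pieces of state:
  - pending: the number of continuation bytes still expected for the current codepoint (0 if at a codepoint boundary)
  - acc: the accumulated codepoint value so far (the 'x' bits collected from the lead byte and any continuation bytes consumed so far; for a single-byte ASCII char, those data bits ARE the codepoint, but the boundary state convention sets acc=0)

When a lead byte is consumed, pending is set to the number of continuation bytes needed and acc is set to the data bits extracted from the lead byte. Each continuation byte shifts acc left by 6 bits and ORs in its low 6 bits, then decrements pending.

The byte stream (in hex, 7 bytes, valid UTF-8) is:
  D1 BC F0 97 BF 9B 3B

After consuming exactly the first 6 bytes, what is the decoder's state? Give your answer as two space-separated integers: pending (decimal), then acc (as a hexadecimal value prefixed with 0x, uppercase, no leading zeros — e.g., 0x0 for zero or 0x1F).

Byte[0]=D1: 2-byte lead. pending=1, acc=0x11
Byte[1]=BC: continuation. acc=(acc<<6)|0x3C=0x47C, pending=0
Byte[2]=F0: 4-byte lead. pending=3, acc=0x0
Byte[3]=97: continuation. acc=(acc<<6)|0x17=0x17, pending=2
Byte[4]=BF: continuation. acc=(acc<<6)|0x3F=0x5FF, pending=1
Byte[5]=9B: continuation. acc=(acc<<6)|0x1B=0x17FDB, pending=0

Answer: 0 0x17FDB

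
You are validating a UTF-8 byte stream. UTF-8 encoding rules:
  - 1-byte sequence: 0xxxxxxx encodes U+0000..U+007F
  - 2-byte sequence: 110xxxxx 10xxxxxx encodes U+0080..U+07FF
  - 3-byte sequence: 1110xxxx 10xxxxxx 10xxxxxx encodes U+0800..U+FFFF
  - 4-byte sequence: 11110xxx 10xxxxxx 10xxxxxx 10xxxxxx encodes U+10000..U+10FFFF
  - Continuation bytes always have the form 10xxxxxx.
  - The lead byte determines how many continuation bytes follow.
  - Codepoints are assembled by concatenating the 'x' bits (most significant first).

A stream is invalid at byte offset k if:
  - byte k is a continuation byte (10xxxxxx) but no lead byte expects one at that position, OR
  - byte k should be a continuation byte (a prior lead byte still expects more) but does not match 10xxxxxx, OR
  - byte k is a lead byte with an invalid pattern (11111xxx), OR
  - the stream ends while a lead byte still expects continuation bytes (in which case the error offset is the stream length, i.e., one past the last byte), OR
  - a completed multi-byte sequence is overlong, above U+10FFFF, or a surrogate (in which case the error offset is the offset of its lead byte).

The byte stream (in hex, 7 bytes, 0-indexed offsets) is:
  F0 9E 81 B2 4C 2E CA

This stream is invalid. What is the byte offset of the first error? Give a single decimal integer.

Byte[0]=F0: 4-byte lead, need 3 cont bytes. acc=0x0
Byte[1]=9E: continuation. acc=(acc<<6)|0x1E=0x1E
Byte[2]=81: continuation. acc=(acc<<6)|0x01=0x781
Byte[3]=B2: continuation. acc=(acc<<6)|0x32=0x1E072
Completed: cp=U+1E072 (starts at byte 0)
Byte[4]=4C: 1-byte ASCII. cp=U+004C
Byte[5]=2E: 1-byte ASCII. cp=U+002E
Byte[6]=CA: 2-byte lead, need 1 cont bytes. acc=0xA
Byte[7]: stream ended, expected continuation. INVALID

Answer: 7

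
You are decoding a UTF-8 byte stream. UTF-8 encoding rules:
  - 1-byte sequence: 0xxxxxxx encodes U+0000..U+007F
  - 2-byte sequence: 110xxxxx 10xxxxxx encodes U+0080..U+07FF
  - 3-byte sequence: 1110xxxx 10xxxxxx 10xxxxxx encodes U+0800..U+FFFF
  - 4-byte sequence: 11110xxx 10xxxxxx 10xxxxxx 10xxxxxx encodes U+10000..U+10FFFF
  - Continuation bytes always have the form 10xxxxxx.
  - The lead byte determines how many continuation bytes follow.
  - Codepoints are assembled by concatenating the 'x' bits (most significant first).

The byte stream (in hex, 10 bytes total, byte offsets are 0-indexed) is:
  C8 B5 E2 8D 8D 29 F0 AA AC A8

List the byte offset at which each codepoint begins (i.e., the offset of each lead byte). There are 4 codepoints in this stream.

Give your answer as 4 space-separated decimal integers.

Byte[0]=C8: 2-byte lead, need 1 cont bytes. acc=0x8
Byte[1]=B5: continuation. acc=(acc<<6)|0x35=0x235
Completed: cp=U+0235 (starts at byte 0)
Byte[2]=E2: 3-byte lead, need 2 cont bytes. acc=0x2
Byte[3]=8D: continuation. acc=(acc<<6)|0x0D=0x8D
Byte[4]=8D: continuation. acc=(acc<<6)|0x0D=0x234D
Completed: cp=U+234D (starts at byte 2)
Byte[5]=29: 1-byte ASCII. cp=U+0029
Byte[6]=F0: 4-byte lead, need 3 cont bytes. acc=0x0
Byte[7]=AA: continuation. acc=(acc<<6)|0x2A=0x2A
Byte[8]=AC: continuation. acc=(acc<<6)|0x2C=0xAAC
Byte[9]=A8: continuation. acc=(acc<<6)|0x28=0x2AB28
Completed: cp=U+2AB28 (starts at byte 6)

Answer: 0 2 5 6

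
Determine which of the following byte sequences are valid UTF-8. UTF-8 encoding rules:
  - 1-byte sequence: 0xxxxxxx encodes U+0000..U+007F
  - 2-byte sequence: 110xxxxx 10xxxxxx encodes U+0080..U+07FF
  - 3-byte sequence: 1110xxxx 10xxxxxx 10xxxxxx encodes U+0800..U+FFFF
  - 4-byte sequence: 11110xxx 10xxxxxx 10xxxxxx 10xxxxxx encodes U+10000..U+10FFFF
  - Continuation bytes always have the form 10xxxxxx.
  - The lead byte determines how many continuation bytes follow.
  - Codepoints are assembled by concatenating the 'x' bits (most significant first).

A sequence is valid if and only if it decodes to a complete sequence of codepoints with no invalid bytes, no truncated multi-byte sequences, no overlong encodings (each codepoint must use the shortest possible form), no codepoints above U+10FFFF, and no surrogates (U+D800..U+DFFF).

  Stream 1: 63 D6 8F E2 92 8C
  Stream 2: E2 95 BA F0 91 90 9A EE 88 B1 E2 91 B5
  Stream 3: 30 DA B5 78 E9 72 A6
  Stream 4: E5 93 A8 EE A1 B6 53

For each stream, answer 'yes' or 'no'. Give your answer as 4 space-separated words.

Stream 1: decodes cleanly. VALID
Stream 2: decodes cleanly. VALID
Stream 3: error at byte offset 5. INVALID
Stream 4: decodes cleanly. VALID

Answer: yes yes no yes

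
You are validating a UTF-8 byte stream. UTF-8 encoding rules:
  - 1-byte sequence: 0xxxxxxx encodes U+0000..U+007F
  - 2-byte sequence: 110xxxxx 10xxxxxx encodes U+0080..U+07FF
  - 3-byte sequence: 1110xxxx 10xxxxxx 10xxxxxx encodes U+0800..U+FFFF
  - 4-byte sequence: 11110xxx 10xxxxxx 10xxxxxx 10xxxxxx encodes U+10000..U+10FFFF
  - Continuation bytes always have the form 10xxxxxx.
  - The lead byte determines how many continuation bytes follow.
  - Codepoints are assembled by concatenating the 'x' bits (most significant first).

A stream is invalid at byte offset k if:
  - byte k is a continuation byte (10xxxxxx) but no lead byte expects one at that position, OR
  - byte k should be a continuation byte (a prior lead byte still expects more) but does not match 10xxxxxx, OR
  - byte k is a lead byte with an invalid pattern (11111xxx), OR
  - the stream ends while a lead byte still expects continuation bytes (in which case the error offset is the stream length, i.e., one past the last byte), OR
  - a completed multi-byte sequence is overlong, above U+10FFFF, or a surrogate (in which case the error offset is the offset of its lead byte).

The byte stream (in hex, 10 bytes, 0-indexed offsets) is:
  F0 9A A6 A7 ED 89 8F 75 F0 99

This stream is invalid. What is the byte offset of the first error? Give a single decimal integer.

Byte[0]=F0: 4-byte lead, need 3 cont bytes. acc=0x0
Byte[1]=9A: continuation. acc=(acc<<6)|0x1A=0x1A
Byte[2]=A6: continuation. acc=(acc<<6)|0x26=0x6A6
Byte[3]=A7: continuation. acc=(acc<<6)|0x27=0x1A9A7
Completed: cp=U+1A9A7 (starts at byte 0)
Byte[4]=ED: 3-byte lead, need 2 cont bytes. acc=0xD
Byte[5]=89: continuation. acc=(acc<<6)|0x09=0x349
Byte[6]=8F: continuation. acc=(acc<<6)|0x0F=0xD24F
Completed: cp=U+D24F (starts at byte 4)
Byte[7]=75: 1-byte ASCII. cp=U+0075
Byte[8]=F0: 4-byte lead, need 3 cont bytes. acc=0x0
Byte[9]=99: continuation. acc=(acc<<6)|0x19=0x19
Byte[10]: stream ended, expected continuation. INVALID

Answer: 10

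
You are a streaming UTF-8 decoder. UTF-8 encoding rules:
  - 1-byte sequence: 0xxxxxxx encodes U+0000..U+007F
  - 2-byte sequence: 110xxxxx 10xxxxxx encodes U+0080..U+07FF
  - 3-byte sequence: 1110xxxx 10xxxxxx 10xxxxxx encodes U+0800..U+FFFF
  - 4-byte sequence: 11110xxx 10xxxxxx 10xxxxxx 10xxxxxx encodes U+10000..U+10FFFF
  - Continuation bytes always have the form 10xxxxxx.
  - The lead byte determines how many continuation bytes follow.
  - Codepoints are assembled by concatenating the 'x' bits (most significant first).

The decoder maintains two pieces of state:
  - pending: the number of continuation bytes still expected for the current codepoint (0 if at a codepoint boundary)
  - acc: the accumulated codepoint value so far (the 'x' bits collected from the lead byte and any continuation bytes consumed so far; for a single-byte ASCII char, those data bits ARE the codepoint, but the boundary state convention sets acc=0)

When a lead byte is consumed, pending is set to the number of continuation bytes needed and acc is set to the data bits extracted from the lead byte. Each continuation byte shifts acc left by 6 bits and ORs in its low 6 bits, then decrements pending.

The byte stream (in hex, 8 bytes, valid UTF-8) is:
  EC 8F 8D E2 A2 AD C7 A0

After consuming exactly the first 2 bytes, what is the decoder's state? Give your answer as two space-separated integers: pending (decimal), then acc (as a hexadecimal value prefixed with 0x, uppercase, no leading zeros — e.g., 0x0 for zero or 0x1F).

Answer: 1 0x30F

Derivation:
Byte[0]=EC: 3-byte lead. pending=2, acc=0xC
Byte[1]=8F: continuation. acc=(acc<<6)|0x0F=0x30F, pending=1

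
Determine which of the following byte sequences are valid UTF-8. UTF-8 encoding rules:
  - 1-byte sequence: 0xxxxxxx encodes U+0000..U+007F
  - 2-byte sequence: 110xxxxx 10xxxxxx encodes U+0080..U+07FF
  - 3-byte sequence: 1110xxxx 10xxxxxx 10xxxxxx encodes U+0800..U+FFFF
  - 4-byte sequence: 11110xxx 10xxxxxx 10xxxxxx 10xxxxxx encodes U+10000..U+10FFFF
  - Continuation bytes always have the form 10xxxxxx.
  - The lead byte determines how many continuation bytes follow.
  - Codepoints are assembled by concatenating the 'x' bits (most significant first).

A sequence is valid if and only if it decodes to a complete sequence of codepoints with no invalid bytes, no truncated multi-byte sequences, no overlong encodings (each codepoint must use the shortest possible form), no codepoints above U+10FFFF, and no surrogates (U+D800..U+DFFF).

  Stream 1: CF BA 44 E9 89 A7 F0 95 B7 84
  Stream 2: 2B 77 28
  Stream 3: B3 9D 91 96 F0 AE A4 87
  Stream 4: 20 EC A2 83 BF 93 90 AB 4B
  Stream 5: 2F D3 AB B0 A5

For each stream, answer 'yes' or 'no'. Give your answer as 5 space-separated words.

Answer: yes yes no no no

Derivation:
Stream 1: decodes cleanly. VALID
Stream 2: decodes cleanly. VALID
Stream 3: error at byte offset 0. INVALID
Stream 4: error at byte offset 4. INVALID
Stream 5: error at byte offset 3. INVALID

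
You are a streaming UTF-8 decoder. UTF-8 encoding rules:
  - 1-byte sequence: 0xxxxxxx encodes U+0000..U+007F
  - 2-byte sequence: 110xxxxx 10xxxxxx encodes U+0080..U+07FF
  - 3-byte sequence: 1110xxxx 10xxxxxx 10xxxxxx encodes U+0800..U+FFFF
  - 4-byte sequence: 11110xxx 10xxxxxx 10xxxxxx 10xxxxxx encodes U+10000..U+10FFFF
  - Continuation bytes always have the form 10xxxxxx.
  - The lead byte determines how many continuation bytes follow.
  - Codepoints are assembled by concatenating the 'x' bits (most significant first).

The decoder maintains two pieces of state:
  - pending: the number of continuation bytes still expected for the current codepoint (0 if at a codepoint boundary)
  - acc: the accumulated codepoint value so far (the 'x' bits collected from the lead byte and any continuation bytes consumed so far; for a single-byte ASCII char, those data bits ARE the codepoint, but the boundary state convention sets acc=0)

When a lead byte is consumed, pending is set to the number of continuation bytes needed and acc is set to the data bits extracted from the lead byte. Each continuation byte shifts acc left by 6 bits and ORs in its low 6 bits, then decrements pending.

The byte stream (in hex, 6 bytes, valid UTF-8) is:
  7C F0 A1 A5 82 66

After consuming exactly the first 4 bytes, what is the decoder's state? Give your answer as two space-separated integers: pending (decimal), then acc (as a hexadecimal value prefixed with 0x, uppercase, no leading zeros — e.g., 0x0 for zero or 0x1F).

Answer: 1 0x865

Derivation:
Byte[0]=7C: 1-byte. pending=0, acc=0x0
Byte[1]=F0: 4-byte lead. pending=3, acc=0x0
Byte[2]=A1: continuation. acc=(acc<<6)|0x21=0x21, pending=2
Byte[3]=A5: continuation. acc=(acc<<6)|0x25=0x865, pending=1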